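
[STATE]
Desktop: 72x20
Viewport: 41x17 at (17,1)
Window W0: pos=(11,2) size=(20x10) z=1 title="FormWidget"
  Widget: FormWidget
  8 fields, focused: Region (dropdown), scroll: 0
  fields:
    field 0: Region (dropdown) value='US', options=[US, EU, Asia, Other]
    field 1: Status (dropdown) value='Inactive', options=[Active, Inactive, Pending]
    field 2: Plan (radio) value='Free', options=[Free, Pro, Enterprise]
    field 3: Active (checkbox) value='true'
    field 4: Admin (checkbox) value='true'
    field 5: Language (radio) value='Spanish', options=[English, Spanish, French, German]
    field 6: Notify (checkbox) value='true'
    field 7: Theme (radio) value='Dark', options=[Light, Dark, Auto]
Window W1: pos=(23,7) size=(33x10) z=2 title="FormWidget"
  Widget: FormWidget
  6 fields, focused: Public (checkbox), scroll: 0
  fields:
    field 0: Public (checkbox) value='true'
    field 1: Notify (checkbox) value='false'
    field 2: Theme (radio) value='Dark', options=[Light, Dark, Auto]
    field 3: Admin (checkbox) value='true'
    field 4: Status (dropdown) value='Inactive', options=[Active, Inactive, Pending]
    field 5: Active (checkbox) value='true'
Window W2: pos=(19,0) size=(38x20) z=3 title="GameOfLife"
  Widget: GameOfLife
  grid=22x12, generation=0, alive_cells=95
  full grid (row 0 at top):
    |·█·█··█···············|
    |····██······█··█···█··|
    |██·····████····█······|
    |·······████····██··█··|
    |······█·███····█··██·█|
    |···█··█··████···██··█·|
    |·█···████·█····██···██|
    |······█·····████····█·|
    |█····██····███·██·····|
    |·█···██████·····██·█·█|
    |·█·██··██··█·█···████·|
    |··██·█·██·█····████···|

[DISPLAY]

  ┃ GameOfLife                         ┃ 
━━┠────────────────────────────────────┨ 
Wi┃Gen: 0                              ┃ 
──┃·█·█··█···············              ┃ 
io┃····██······█··█···█··              ┃ 
tu┃██·····████····█······              ┃ 
n:┃·······████····██··█··              ┃ 
iv┃······█·███····█··██·█              ┃ 
in┃···█··█··████···██··█·              ┃ 
gu┃·█···████·█····██···██              ┃ 
━━┃······█·····████····█·              ┃ 
  ┃█····██····███·██·····              ┃ 
  ┃·█···██████·····██·█·█              ┃ 
  ┃·█·██··██··█·█···████·              ┃ 
  ┃··██·█·██·█····████···              ┃ 
  ┃                                    ┃ 
  ┃                                    ┃ 


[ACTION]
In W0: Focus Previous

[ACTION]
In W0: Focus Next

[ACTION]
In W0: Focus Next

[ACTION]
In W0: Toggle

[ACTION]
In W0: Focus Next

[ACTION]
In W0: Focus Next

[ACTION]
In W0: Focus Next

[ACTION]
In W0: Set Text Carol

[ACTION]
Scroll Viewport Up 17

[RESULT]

  ┏━━━━━━━━━━━━━━━━━━━━━━━━━━━━━━━━━━━━┓ 
  ┃ GameOfLife                         ┃ 
━━┠────────────────────────────────────┨ 
Wi┃Gen: 0                              ┃ 
──┃·█·█··█···············              ┃ 
io┃····██······█··█···█··              ┃ 
tu┃██·····████····█······              ┃ 
n:┃·······████····██··█··              ┃ 
iv┃······█·███····█··██·█              ┃ 
in┃···█··█··████···██··█·              ┃ 
gu┃·█···████·█····██···██              ┃ 
━━┃······█·····████····█·              ┃ 
  ┃█····██····███·██·····              ┃ 
  ┃·█···██████·····██·█·█              ┃ 
  ┃·█·██··██··█·█···████·              ┃ 
  ┃··██·█·██·█····████···              ┃ 
  ┃                                    ┃ 


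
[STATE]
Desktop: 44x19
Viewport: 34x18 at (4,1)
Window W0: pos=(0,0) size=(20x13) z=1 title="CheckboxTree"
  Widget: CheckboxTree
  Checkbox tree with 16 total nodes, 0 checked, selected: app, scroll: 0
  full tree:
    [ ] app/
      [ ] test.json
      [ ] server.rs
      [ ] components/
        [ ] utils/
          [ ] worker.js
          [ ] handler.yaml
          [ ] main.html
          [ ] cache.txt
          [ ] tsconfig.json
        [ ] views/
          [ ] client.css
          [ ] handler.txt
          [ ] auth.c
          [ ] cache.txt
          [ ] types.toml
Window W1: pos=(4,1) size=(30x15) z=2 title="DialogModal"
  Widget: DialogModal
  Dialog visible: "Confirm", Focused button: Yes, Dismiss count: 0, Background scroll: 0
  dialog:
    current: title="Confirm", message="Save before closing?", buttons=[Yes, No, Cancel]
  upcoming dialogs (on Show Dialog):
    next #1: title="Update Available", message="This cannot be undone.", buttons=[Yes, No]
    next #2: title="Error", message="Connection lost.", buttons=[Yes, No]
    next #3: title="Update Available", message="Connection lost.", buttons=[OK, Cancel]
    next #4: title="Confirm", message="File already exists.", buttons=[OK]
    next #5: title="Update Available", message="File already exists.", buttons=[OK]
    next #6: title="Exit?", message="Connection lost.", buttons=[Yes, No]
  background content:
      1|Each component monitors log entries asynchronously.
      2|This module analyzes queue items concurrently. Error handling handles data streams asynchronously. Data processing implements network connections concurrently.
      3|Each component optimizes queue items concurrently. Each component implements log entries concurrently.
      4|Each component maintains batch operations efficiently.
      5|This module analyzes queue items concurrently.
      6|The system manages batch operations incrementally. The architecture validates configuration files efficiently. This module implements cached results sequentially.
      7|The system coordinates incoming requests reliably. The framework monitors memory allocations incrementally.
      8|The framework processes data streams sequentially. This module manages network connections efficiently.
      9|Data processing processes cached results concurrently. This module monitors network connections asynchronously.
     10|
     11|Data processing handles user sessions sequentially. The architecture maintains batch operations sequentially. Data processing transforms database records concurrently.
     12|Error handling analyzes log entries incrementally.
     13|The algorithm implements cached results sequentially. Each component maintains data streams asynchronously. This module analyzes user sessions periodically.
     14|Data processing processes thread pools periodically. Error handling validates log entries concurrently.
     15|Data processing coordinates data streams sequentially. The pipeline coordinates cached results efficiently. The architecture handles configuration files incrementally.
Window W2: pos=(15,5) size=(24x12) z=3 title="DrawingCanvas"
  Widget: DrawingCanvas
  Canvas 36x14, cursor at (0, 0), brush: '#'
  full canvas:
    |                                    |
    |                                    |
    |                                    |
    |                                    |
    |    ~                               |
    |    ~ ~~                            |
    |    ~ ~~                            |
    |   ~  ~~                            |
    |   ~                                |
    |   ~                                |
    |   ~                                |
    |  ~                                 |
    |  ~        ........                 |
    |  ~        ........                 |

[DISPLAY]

┏━━━━━━━━━━━━━━━━━━━━━━━━━━━━┓    
┃ DialogModal                ┃    
┠────────────────────────────┨    
┃Each component monitors log ┃    
┃This modul┏━━━━━━━━━━━━━━━━━━━━━━
┃Each compo┃ DrawingCanvas        
┃Ea┌───────┠──────────────────────
┃Th│       ┃+                     
┃Th│ Save b┃                      
┃Th│ [Yes] ┃                      
┃Th└───────┃                      
┃Data proce┃    ~                 
┃          ┃    ~ ~~              
┃Data proce┃    ~ ~~              
┗━━━━━━━━━━┃   ~  ~~              
           ┗━━━━━━━━━━━━━━━━━━━━━━
                                  
                                  


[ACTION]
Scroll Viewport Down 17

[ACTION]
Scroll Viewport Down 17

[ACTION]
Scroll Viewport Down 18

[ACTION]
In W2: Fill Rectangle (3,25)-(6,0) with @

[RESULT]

┏━━━━━━━━━━━━━━━━━━━━━━━━━━━━┓    
┃ DialogModal                ┃    
┠────────────────────────────┨    
┃Each component monitors log ┃    
┃This modul┏━━━━━━━━━━━━━━━━━━━━━━
┃Each compo┃ DrawingCanvas        
┃Ea┌───────┠──────────────────────
┃Th│       ┃+                     
┃Th│ Save b┃                      
┃Th│ [Yes] ┃                      
┃Th└───────┃@@@@@@@@@@@@@@@@@@@@@@
┃Data proce┃@@@@@@@@@@@@@@@@@@@@@@
┃          ┃@@@@@@@@@@@@@@@@@@@@@@
┃Data proce┃@@@@@@@@@@@@@@@@@@@@@@
┗━━━━━━━━━━┃   ~  ~~              
           ┗━━━━━━━━━━━━━━━━━━━━━━
                                  
                                  


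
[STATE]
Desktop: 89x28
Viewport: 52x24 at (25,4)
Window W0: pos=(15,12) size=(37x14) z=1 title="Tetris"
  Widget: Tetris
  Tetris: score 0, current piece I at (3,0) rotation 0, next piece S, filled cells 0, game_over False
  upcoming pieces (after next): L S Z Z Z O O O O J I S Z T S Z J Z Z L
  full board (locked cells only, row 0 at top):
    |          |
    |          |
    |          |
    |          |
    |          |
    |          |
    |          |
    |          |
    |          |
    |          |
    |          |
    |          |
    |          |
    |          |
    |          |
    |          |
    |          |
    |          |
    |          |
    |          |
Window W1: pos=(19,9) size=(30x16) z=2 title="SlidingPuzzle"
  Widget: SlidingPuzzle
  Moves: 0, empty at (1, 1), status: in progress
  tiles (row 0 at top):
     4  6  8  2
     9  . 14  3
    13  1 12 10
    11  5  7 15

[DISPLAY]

                                                    
                                                    
                                                    
                                                    
                                                    
━━━━━━━━━━━━━━━━━━━━━━━┓                            
ingPuzzle              ┃                            
───────────────────────┨                            
┬────┬────┬────┐       ┃━━┓                         
│  6 │  8 │  2 │       ┃  ┃                         
┼────┼────┼────┤       ┃──┨                         
│    │ 14 │  3 │       ┃  ┃                         
┼────┼────┼────┤       ┃  ┃                         
│  1 │ 12 │ 10 │       ┃  ┃                         
┼────┼────┼────┤       ┃  ┃                         
│  5 │  7 │ 15 │       ┃  ┃                         
┴────┴────┴────┘       ┃  ┃                         
: 0                    ┃  ┃                         
                       ┃  ┃                         
                       ┃  ┃                         
━━━━━━━━━━━━━━━━━━━━━━━┛  ┃                         
━━━━━━━━━━━━━━━━━━━━━━━━━━┛                         
                                                    
                                                    


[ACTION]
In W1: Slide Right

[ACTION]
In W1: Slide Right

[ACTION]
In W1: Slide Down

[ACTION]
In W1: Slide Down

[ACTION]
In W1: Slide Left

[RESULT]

                                                    
                                                    
                                                    
                                                    
                                                    
━━━━━━━━━━━━━━━━━━━━━━━┓                            
ingPuzzle              ┃                            
───────────────────────┨                            
┬────┬────┬────┐       ┃━━┓                         
│    │  8 │  2 │       ┃  ┃                         
┼────┼────┼────┤       ┃──┨                         
│  9 │ 14 │  3 │       ┃  ┃                         
┼────┼────┼────┤       ┃  ┃                         
│  1 │ 12 │ 10 │       ┃  ┃                         
┼────┼────┼────┤       ┃  ┃                         
│  5 │  7 │ 15 │       ┃  ┃                         
┴────┴────┴────┘       ┃  ┃                         
: 3                    ┃  ┃                         
                       ┃  ┃                         
                       ┃  ┃                         
━━━━━━━━━━━━━━━━━━━━━━━┛  ┃                         
━━━━━━━━━━━━━━━━━━━━━━━━━━┛                         
                                                    
                                                    


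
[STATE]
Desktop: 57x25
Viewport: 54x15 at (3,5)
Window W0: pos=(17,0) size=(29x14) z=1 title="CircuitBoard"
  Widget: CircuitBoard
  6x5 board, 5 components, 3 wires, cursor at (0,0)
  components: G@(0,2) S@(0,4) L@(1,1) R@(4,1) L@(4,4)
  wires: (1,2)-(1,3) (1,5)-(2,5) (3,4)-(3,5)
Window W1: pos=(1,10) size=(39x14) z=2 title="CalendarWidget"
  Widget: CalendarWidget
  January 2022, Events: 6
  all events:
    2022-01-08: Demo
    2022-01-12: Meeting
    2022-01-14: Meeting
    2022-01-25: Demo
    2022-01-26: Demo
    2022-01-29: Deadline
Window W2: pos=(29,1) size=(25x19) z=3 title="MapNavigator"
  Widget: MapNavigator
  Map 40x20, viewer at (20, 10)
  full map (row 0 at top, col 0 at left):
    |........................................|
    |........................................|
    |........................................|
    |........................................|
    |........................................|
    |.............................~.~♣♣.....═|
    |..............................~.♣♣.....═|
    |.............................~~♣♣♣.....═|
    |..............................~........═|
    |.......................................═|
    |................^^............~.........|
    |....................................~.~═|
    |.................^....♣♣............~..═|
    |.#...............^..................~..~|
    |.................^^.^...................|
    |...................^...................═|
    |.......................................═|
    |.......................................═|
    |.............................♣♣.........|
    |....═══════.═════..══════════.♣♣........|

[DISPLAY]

              ┃           ┃.......................┃   
              ┃1       L  ┃....................~.~┃   
              ┃           ┃.....................~.┃   
              ┃2          ┃....................~~♣┃   
              ┃           ┃.....................~.┃   
━━━━━━━━━━━━━━━━━━━━━━━━━━┃.......................┃   
CalendarWidget            ┃.......^^..@.........~.┃   
──────────────────────────┃.......................┃   
            January 2022  ┃........^....♣♣........┃   
o Tu We Th Fr Sa Su       ┃........^..............┃   
               1  2       ┃........^^.^...........┃   
3  4  5  6  7  8*  9      ┃..........^............┃   
0 11 12* 13 14* 15 16     ┃.......................┃   
7 18 19 20 21 22 23       ┃.......................┃   
4 25* 26* 27 28 29* 30    ┗━━━━━━━━━━━━━━━━━━━━━━━┛   


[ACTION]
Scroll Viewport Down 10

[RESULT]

━━━━━━━━━━━━━━━━━━━━━━━━━━┃.......................┃   
CalendarWidget            ┃.......^^..@.........~.┃   
──────────────────────────┃.......................┃   
            January 2022  ┃........^....♣♣........┃   
o Tu We Th Fr Sa Su       ┃........^..............┃   
               1  2       ┃........^^.^...........┃   
3  4  5  6  7  8*  9      ┃..........^............┃   
0 11 12* 13 14* 15 16     ┃.......................┃   
7 18 19 20 21 22 23       ┃.......................┃   
4 25* 26* 27 28 29* 30    ┗━━━━━━━━━━━━━━━━━━━━━━━┛   
1                                   ┃                 
                                    ┃                 
                                    ┃                 
━━━━━━━━━━━━━━━━━━━━━━━━━━━━━━━━━━━━┛                 
                                                      


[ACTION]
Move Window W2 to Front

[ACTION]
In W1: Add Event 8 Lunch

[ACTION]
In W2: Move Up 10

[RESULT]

━━━━━━━━━━━━━━━━━━━━━━━━━━┃                       ┃   
CalendarWidget            ┃...........@...........┃   
──────────────────────────┃.......................┃   
            January 2022  ┃.......................┃   
o Tu We Th Fr Sa Su       ┃.......................┃   
               1  2       ┃.......................┃   
3  4  5  6  7  8*  9      ┃....................~.~┃   
0 11 12* 13 14* 15 16     ┃.....................~.┃   
7 18 19 20 21 22 23       ┃....................~~♣┃   
4 25* 26* 27 28 29* 30    ┗━━━━━━━━━━━━━━━━━━━━━━━┛   
1                                   ┃                 
                                    ┃                 
                                    ┃                 
━━━━━━━━━━━━━━━━━━━━━━━━━━━━━━━━━━━━┛                 
                                                      


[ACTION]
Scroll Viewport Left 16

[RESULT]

 ┏━━━━━━━━━━━━━━━━━━━━━━━━━━━┃                       ┃
 ┃ CalendarWidget            ┃...........@...........┃
 ┠───────────────────────────┃.......................┃
 ┃             January 2022  ┃.......................┃
 ┃Mo Tu We Th Fr Sa Su       ┃.......................┃
 ┃                1  2       ┃.......................┃
 ┃ 3  4  5  6  7  8*  9      ┃....................~.~┃
 ┃10 11 12* 13 14* 15 16     ┃.....................~.┃
 ┃17 18 19 20 21 22 23       ┃....................~~♣┃
 ┃24 25* 26* 27 28 29* 30    ┗━━━━━━━━━━━━━━━━━━━━━━━┛
 ┃31                                   ┃              
 ┃                                     ┃              
 ┃                                     ┃              
 ┗━━━━━━━━━━━━━━━━━━━━━━━━━━━━━━━━━━━━━┛              
                                                      


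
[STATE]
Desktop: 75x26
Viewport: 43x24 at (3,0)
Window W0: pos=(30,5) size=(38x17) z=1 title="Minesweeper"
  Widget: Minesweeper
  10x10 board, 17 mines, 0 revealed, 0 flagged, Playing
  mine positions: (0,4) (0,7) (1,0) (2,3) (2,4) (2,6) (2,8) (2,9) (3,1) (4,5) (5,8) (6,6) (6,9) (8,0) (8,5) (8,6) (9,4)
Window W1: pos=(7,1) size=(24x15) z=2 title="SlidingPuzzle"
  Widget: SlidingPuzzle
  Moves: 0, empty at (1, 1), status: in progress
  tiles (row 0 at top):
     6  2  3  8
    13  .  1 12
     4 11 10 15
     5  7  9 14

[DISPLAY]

                                           
    ┏━━━━━━━━━━━━━━━━━━━━━━┓               
    ┃ SlidingPuzzle        ┃               
    ┠──────────────────────┨               
    ┃┌────┬────┬────┬────┐ ┃               
    ┃│  6 │  2 │  3 │  8 │ ┃━━━━━━━━━━━━━━━
    ┃├────┼────┼────┼────┤ ┃ Minesweeper   
    ┃│ 13 │    │  1 │ 12 │ ┃───────────────
    ┃├────┼────┼────┼────┤ ┃■■■■■■■■■■     
    ┃│  4 │ 11 │ 10 │ 15 │ ┃■■■■■■■■■■     
    ┃├────┼────┼────┼────┤ ┃■■■■■■■■■■     
    ┃│  5 │  7 │  9 │ 14 │ ┃■■■■■■■■■■     
    ┃└────┴────┴────┴────┘ ┃■■■■■■■■■■     
    ┃Moves: 0              ┃■■■■■■■■■■     
    ┃                      ┃■■■■■■■■■■     
    ┗━━━━━━━━━━━━━━━━━━━━━━┛■■■■■■■■■■     
                           ┃■■■■■■■■■■     
                           ┃■■■■■■■■■■     
                           ┃               
                           ┃               
                           ┃               
                           ┗━━━━━━━━━━━━━━━
                                           
                                           


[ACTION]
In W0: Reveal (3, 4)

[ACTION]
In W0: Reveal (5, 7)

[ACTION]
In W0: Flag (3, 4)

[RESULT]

                                           
    ┏━━━━━━━━━━━━━━━━━━━━━━┓               
    ┃ SlidingPuzzle        ┃               
    ┠──────────────────────┨               
    ┃┌────┬────┬────┬────┐ ┃               
    ┃│  6 │  2 │  3 │  8 │ ┃━━━━━━━━━━━━━━━
    ┃├────┼────┼────┼────┤ ┃ Minesweeper   
    ┃│ 13 │    │  1 │ 12 │ ┃───────────────
    ┃├────┼────┼────┼────┤ ┃■■■■■■■■■■     
    ┃│  4 │ 11 │ 10 │ 15 │ ┃■■■■■■■■■■     
    ┃├────┼────┼────┼────┤ ┃■■■■■■■■■■     
    ┃│  5 │  7 │  9 │ 14 │ ┃■■■■3■■■■■     
    ┃└────┴────┴────┴────┘ ┃■■■■■■■■■■     
    ┃Moves: 0              ┃■■■■■■■2■■     
    ┃                      ┃■■■■■■■■■■     
    ┗━━━━━━━━━━━━━━━━━━━━━━┛■■■■■■■■■■     
                           ┃■■■■■■■■■■     
                           ┃■■■■■■■■■■     
                           ┃               
                           ┃               
                           ┃               
                           ┗━━━━━━━━━━━━━━━
                                           
                                           


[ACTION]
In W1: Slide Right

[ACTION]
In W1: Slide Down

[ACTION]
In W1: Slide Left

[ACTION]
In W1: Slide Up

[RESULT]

                                           
    ┏━━━━━━━━━━━━━━━━━━━━━━┓               
    ┃ SlidingPuzzle        ┃               
    ┠──────────────────────┨               
    ┃┌────┬────┬────┬────┐ ┃               
    ┃│  2 │ 13 │  3 │  8 │ ┃━━━━━━━━━━━━━━━
    ┃├────┼────┼────┼────┤ ┃ Minesweeper   
    ┃│  6 │    │  1 │ 12 │ ┃───────────────
    ┃├────┼────┼────┼────┤ ┃■■■■■■■■■■     
    ┃│  4 │ 11 │ 10 │ 15 │ ┃■■■■■■■■■■     
    ┃├────┼────┼────┼────┤ ┃■■■■■■■■■■     
    ┃│  5 │  7 │  9 │ 14 │ ┃■■■■3■■■■■     
    ┃└────┴────┴────┴────┘ ┃■■■■■■■■■■     
    ┃Moves: 4              ┃■■■■■■■2■■     
    ┃                      ┃■■■■■■■■■■     
    ┗━━━━━━━━━━━━━━━━━━━━━━┛■■■■■■■■■■     
                           ┃■■■■■■■■■■     
                           ┃■■■■■■■■■■     
                           ┃               
                           ┃               
                           ┃               
                           ┗━━━━━━━━━━━━━━━
                                           
                                           


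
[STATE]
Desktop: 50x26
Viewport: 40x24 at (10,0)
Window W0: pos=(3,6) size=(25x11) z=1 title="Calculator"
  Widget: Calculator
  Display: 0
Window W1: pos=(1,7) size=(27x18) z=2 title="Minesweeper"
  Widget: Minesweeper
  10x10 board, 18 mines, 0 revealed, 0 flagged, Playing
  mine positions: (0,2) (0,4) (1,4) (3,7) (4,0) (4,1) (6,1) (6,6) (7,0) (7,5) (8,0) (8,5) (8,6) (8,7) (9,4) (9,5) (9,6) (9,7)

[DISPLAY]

                                        
                                        
                                        
                                        
                                        
                                        
━━━━━━━━━━━━━━━━━┓                      
━━━━━━━━━━━━━━━━━┓                      
eper             ┃                      
─────────────────┨                      
■■               ┃                      
■■               ┃                      
■■               ┃                      
■■               ┃                      
■■               ┃                      
■■               ┃                      
■■               ┃                      
■■               ┃                      
■■               ┃                      
■■               ┃                      
                 ┃                      
                 ┃                      
                 ┃                      
                 ┃                      


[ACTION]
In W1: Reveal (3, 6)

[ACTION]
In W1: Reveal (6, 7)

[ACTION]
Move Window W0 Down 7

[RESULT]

                                        
                                        
                                        
                                        
                                        
                                        
                                        
━━━━━━━━━━━━━━━━━┓                      
eper             ┃                      
─────────────────┨                      
■■               ┃                      
■■               ┃                      
■■               ┃                      
■■               ┃                      
■■               ┃                      
■■               ┃                      
■■               ┃                      
■■               ┃                      
■■               ┃                      
■■               ┃                      
                 ┃                      
                 ┃                      
                 ┃                      
                 ┃                      


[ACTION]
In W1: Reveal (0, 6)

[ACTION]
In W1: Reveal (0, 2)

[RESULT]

                                        
                                        
                                        
                                        
                                        
                                        
                                        
━━━━━━━━━━━━━━━━━┓                      
eper             ┃                      
─────────────────┨                      
                 ┃                      
                 ┃                      
1                ┃                      
1                ┃                      
1                ┃                      
                 ┃                      
                 ┃                      
1                ┃                      
2                ┃                      
2                ┃                      
                 ┃                      
                 ┃                      
                 ┃                      
                 ┃                      


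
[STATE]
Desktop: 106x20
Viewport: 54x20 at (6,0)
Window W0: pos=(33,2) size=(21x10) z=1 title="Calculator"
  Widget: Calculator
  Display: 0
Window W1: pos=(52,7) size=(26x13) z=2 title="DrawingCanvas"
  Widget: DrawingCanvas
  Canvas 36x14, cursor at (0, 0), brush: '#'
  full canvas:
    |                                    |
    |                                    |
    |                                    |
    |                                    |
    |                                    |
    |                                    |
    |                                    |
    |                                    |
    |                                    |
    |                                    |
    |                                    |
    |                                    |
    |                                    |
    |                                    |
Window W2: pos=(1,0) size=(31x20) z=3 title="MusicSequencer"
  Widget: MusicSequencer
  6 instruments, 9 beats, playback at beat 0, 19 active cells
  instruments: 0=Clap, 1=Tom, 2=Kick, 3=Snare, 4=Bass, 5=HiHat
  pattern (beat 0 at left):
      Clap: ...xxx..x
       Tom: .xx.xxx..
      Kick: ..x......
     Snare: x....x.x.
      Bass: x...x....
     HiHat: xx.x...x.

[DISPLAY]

━━━━━━━━━━━━━━━━━━━━━━━━━┓                            
icSequencer              ┃                            
─────────────────────────┨ ┏━━━━━━━━━━━━━━━━━━━┓      
  ▼12345678              ┃ ┃ Calculator        ┃      
ap···███··█              ┃ ┠───────────────────┨      
om·██·███··              ┃ ┃                  0┃      
ck··█······              ┃ ┃┌───┬───┬───┬───┐  ┃      
re█····█·█·              ┃ ┃│ 7 │ 8 │ 9 │ ÷ │ ┏━━━━━━━
ss█···█····              ┃ ┃├───┼───┼───┼───┤ ┃ Drawin
at██·█···█·              ┃ ┃│ 4 │ 5 │ 6 │ × │ ┠───────
                         ┃ ┃└───┴───┴───┴───┘ ┃+      
                         ┃ ┗━━━━━━━━━━━━━━━━━━┃       
                         ┃                    ┃       
                         ┃                    ┃       
                         ┃                    ┃       
                         ┃                    ┃       
                         ┃                    ┃       
                         ┃                    ┃       
                         ┃                    ┃       
━━━━━━━━━━━━━━━━━━━━━━━━━┛                    ┗━━━━━━━


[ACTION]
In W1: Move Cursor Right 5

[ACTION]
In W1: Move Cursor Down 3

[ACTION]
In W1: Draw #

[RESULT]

━━━━━━━━━━━━━━━━━━━━━━━━━┓                            
icSequencer              ┃                            
─────────────────────────┨ ┏━━━━━━━━━━━━━━━━━━━┓      
  ▼12345678              ┃ ┃ Calculator        ┃      
ap···███··█              ┃ ┠───────────────────┨      
om·██·███··              ┃ ┃                  0┃      
ck··█······              ┃ ┃┌───┬───┬───┬───┐  ┃      
re█····█·█·              ┃ ┃│ 7 │ 8 │ 9 │ ÷ │ ┏━━━━━━━
ss█···█····              ┃ ┃├───┼───┼───┼───┤ ┃ Drawin
at██·█···█·              ┃ ┃│ 4 │ 5 │ 6 │ × │ ┠───────
                         ┃ ┃└───┴───┴───┴───┘ ┃       
                         ┃ ┗━━━━━━━━━━━━━━━━━━┃       
                         ┃                    ┃       
                         ┃                    ┃     # 
                         ┃                    ┃       
                         ┃                    ┃       
                         ┃                    ┃       
                         ┃                    ┃       
                         ┃                    ┃       
━━━━━━━━━━━━━━━━━━━━━━━━━┛                    ┗━━━━━━━


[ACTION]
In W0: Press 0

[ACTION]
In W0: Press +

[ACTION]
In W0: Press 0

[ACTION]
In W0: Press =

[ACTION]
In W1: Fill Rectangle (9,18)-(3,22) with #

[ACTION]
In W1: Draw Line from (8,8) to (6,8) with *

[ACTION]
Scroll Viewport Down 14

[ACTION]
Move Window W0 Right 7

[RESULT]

━━━━━━━━━━━━━━━━━━━━━━━━━┓                            
icSequencer              ┃                            
─────────────────────────┨        ┏━━━━━━━━━━━━━━━━━━━
  ▼12345678              ┃        ┃ Calculator        
ap···███··█              ┃        ┠───────────────────
om·██·███··              ┃        ┃                  0
ck··█······              ┃        ┃┌───┬───┬───┬───┐  
re█····█·█·              ┃        ┃│ 7 │ 8 │ 9┏━━━━━━━
ss█···█····              ┃        ┃├───┼───┼──┃ Drawin
at██·█···█·              ┃        ┃│ 4 │ 5 │ 6┠───────
                         ┃        ┃└───┴───┴──┃       
                         ┃        ┗━━━━━━━━━━━┃       
                         ┃                    ┃       
                         ┃                    ┃     # 
                         ┃                    ┃       
                         ┃                    ┃       
                         ┃                    ┃       
                         ┃                    ┃       
                         ┃                    ┃       
━━━━━━━━━━━━━━━━━━━━━━━━━┛                    ┗━━━━━━━


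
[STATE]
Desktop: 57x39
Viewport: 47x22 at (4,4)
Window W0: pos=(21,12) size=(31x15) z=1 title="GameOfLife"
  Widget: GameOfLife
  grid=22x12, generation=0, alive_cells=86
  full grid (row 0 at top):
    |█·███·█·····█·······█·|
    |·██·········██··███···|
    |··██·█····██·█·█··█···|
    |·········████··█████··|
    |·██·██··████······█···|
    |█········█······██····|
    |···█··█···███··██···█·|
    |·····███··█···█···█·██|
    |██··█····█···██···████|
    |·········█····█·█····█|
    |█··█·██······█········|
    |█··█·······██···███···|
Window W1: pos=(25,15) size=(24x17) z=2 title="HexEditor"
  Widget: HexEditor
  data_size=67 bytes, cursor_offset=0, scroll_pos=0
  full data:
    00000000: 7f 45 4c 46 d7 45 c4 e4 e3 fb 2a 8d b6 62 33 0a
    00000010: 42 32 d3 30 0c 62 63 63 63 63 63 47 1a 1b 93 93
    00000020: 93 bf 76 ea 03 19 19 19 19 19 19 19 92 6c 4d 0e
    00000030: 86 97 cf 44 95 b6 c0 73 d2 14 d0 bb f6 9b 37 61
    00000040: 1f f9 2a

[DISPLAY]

                                               
                                               
                                               
                                               
                                               
                                               
                                               
                                               
                 ┏━━━━━━━━━━━━━━━━━━━━━━━━━━━━━
                 ┃ GameOfLife                  
                 ┠─────────────────────────────
                 ┃Gen┏━━━━━━━━━━━━━━━━━━━━━━┓  
                 ┃·██┃ HexEditor            ┃  
                 ┃··█┠──────────────────────┨  
                 ┃···┃00000000  7F 45 4c 46 ┃  
                 ┃·██┃00000010  42 32 d3 30 ┃  
                 ┃█··┃00000020  93 bf 76 ea ┃  
                 ┃···┃00000030  86 97 cf 44 ┃  
                 ┃···┃00000040  1f f9 2a    ┃  
                 ┃██·┃                      ┃  
                 ┃···┃                      ┃  
                 ┃█··┃                      ┃  


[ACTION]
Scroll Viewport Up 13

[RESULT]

                                               
                                               
                                               
                                               
                                               
                                               
                                               
                                               
                                               
                                               
                                               
                                               
                 ┏━━━━━━━━━━━━━━━━━━━━━━━━━━━━━
                 ┃ GameOfLife                  
                 ┠─────────────────────────────
                 ┃Gen┏━━━━━━━━━━━━━━━━━━━━━━┓  
                 ┃·██┃ HexEditor            ┃  
                 ┃··█┠──────────────────────┨  
                 ┃···┃00000000  7F 45 4c 46 ┃  
                 ┃·██┃00000010  42 32 d3 30 ┃  
                 ┃█··┃00000020  93 bf 76 ea ┃  
                 ┃···┃00000030  86 97 cf 44 ┃  


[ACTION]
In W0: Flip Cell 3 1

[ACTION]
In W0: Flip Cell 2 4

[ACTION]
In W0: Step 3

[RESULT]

                                               
                                               
                                               
                                               
                                               
                                               
                                               
                                               
                                               
                                               
                                               
                                               
                 ┏━━━━━━━━━━━━━━━━━━━━━━━━━━━━━
                 ┃ GameOfLife                  
                 ┠─────────────────────────────
                 ┃Gen┏━━━━━━━━━━━━━━━━━━━━━━┓  
                 ┃···┃ HexEditor            ┃  
                 ┃·██┠──────────────────────┨  
                 ┃██·┃00000000  7F 45 4c 46 ┃  
                 ┃█·█┃00000010  42 32 d3 30 ┃  
                 ┃·█·┃00000020  93 bf 76 ea ┃  
                 ┃···┃00000030  86 97 cf 44 ┃  
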